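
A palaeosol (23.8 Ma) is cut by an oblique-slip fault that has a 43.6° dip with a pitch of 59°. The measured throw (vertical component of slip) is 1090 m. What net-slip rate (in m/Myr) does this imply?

dip-slip = throw / sin(dip) = 1090 / sin(43.6°) = 1581 m
net slip = dip-slip / sin(rake) = 1581 / sin(59°) = 1844 m
rate = 1844 m / 23.8 Ma = 0.0000775 m/yr = 77.5 m/Myr

77.5 m/Myr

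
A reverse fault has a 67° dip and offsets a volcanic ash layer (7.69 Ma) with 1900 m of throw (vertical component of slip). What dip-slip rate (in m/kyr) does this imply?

dip-slip = throw / sin(dip) = 1900 m / sin(67°) = 2064 m
rate = 2064 m / 7.69 Ma = 0.000268 m/yr = 0.268 m/kyr

0.268 m/kyr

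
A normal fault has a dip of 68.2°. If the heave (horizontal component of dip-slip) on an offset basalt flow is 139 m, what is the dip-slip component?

374 m

dip-slip = heave / cos(dip) = 139 / cos(68.2°) = 374 m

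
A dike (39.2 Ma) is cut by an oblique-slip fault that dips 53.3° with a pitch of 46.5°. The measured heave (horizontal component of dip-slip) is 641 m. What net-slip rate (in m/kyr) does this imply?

0.0377 m/kyr

dip-slip = heave / cos(dip) = 641 / cos(53.3°) = 1073 m
net slip = dip-slip / sin(rake) = 1073 / sin(46.5°) = 1479 m
rate = 1479 m / 39.2 Ma = 0.0000377 m/yr = 0.0377 m/kyr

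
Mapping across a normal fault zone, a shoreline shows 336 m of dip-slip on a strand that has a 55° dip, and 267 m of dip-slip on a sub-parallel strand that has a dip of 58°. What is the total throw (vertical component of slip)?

throw_A = 336 × sin(55°) = 275.2 m
throw_B = 267 × sin(58°) = 226.4 m
total = 275.2 + 226.4 = 502 m

502 m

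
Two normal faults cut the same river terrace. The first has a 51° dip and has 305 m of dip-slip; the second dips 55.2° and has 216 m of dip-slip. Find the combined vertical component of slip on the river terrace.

throw_A = 305 × sin(51°) = 237 m
throw_B = 216 × sin(55.2°) = 177.4 m
total = 237 + 177.4 = 414 m

414 m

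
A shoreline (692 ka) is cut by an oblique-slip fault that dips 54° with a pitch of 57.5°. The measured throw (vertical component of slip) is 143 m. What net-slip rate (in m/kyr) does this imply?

0.303 m/kyr

dip-slip = throw / sin(dip) = 143 / sin(54°) = 176.8 m
net slip = dip-slip / sin(rake) = 176.8 / sin(57.5°) = 209.6 m
rate = 209.6 m / 692 ka = 0.000303 m/yr = 0.303 m/kyr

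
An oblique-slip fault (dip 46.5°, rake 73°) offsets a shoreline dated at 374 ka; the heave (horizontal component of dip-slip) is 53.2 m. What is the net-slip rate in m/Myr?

216 m/Myr

dip-slip = heave / cos(dip) = 53.2 / cos(46.5°) = 77.29 m
net slip = dip-slip / sin(rake) = 77.29 / sin(73°) = 80.82 m
rate = 80.82 m / 374 ka = 0.000216 m/yr = 216 m/Myr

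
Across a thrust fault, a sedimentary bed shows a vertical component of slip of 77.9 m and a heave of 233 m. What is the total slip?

246 m

net slip = √(throw² + heave²) = √(77.9² + 233²) = 246 m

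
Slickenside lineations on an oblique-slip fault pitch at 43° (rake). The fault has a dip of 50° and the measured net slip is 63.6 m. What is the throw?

dip-slip = net slip × sin(rake) = 63.6 m × sin(43°) = 43.38 m
throw = dip-slip × sin(dip) = 43.38 × sin(50°) = 33.2 m

33.2 m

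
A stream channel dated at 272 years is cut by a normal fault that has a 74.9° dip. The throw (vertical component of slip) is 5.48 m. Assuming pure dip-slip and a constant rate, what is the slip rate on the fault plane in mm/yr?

20.9 mm/yr

dip-slip = throw / sin(dip) = 5.48 m / sin(74.9°) = 5.676 m
rate = 5.676 m / 272 years = 0.0209 m/yr = 20.9 mm/yr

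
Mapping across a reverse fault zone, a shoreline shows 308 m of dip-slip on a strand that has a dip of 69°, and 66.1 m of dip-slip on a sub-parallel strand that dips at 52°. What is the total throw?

throw_A = 308 × sin(69°) = 287.5 m
throw_B = 66.1 × sin(52°) = 52.09 m
total = 287.5 + 52.09 = 340 m

340 m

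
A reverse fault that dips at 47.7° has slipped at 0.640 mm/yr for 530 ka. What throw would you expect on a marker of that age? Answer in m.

251 m

dip-slip = rate × time = 0.640 mm/yr × 530 ka = 339.2 m
throw = dip-slip × sin(dip) = 339.2 × sin(47.7°) = 251 m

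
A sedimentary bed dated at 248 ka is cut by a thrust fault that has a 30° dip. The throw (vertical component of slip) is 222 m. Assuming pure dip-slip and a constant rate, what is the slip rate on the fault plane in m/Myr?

dip-slip = throw / sin(dip) = 222 m / sin(30°) = 444 m
rate = 444 m / 248 ka = 0.00179 m/yr = 1790 m/Myr

1790 m/Myr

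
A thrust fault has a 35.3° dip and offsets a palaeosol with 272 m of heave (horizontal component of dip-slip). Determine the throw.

193 m

throw = heave × tan(dip) = 272 × tan(35.3°) = 193 m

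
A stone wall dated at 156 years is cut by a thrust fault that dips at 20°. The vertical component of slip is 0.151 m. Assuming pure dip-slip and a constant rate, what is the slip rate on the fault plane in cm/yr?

dip-slip = throw / sin(dip) = 0.151 m / sin(20°) = 0.4415 m
rate = 0.4415 m / 156 years = 0.00283 m/yr = 0.283 cm/yr

0.283 cm/yr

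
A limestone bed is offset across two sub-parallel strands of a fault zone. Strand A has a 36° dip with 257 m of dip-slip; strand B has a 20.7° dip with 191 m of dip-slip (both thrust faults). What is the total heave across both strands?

heave_A = 257 × cos(36°) = 207.9 m
heave_B = 191 × cos(20.7°) = 178.7 m
total = 207.9 + 178.7 = 387 m

387 m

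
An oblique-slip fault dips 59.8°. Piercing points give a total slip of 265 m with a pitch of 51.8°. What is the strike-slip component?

164 m

strike-slip = net slip × cos(rake) = 265 m × cos(51.8°) = 164 m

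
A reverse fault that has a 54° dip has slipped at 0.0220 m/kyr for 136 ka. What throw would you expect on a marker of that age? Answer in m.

dip-slip = rate × time = 0.0220 m/kyr × 136 ka = 2.992 m
throw = dip-slip × sin(dip) = 2.992 × sin(54°) = 2.42 m

2.42 m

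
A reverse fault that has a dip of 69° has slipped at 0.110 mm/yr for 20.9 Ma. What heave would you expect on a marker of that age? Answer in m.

dip-slip = rate × time = 0.110 mm/yr × 20.9 Ma = 2299 m
heave = dip-slip × cos(dip) = 2299 × cos(69°) = 824 m

824 m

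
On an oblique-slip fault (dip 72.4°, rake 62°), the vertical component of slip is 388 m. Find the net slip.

461 m

dip-slip = throw / sin(dip) = 388 / sin(72.4°) = 407.1 m
net slip = dip-slip / sin(rake) = 407.1 / sin(62°) = 461 m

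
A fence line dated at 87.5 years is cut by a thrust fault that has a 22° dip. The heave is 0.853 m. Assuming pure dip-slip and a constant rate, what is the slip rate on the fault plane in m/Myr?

dip-slip = heave / cos(dip) = 0.853 m / cos(22°) = 0.9200 m
rate = 0.9200 m / 87.5 years = 0.0105 m/yr = 10500 m/Myr

10500 m/Myr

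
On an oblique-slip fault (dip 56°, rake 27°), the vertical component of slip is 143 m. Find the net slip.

380 m

dip-slip = throw / sin(dip) = 143 / sin(56°) = 172.5 m
net slip = dip-slip / sin(rake) = 172.5 / sin(27°) = 380 m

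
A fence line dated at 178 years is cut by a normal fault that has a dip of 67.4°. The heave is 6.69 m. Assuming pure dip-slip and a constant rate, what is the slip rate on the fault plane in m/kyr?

97.8 m/kyr

dip-slip = heave / cos(dip) = 6.69 m / cos(67.4°) = 17.41 m
rate = 17.41 m / 178 years = 0.0978 m/yr = 97.8 m/kyr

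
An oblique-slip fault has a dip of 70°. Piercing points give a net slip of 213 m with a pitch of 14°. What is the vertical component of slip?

48.4 m

dip-slip = net slip × sin(rake) = 213 m × sin(14°) = 51.53 m
throw = dip-slip × sin(dip) = 51.53 × sin(70°) = 48.4 m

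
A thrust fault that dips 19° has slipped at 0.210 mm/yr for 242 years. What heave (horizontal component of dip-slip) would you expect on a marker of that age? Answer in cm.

dip-slip = rate × time = 0.210 mm/yr × 242 years = 0.05082 m
heave = dip-slip × cos(dip) = 0.05082 × cos(19°) = 0.0481 m = 4.81 cm

4.81 cm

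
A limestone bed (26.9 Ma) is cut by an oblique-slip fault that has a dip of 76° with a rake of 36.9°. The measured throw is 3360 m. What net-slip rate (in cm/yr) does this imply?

0.0214 cm/yr

dip-slip = throw / sin(dip) = 3360 / sin(76°) = 3463 m
net slip = dip-slip / sin(rake) = 3463 / sin(36.9°) = 5767 m
rate = 5767 m / 26.9 Ma = 0.000214 m/yr = 0.0214 cm/yr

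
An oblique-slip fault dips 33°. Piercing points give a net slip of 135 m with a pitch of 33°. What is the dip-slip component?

dip-slip = net slip × sin(rake) = 135 m × sin(33°) = 73.5 m

73.5 m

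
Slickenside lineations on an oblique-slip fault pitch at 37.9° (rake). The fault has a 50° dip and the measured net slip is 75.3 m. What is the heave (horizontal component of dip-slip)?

29.7 m

dip-slip = net slip × sin(rake) = 75.3 m × sin(37.9°) = 46.26 m
heave = dip-slip × cos(dip) = 46.26 × cos(50°) = 29.7 m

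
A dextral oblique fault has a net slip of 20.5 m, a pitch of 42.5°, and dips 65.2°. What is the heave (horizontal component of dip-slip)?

5.81 m

dip-slip = net slip × sin(rake) = 20.5 m × sin(42.5°) = 13.85 m
heave = dip-slip × cos(dip) = 13.85 × cos(65.2°) = 5.81 m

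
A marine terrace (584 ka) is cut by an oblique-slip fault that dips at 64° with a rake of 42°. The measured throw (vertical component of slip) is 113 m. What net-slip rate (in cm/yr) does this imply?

dip-slip = throw / sin(dip) = 113 / sin(64°) = 125.7 m
net slip = dip-slip / sin(rake) = 125.7 / sin(42°) = 187.9 m
rate = 187.9 m / 584 ka = 0.000322 m/yr = 0.0322 cm/yr

0.0322 cm/yr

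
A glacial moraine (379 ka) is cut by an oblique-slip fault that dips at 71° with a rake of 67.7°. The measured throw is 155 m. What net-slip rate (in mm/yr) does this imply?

0.468 mm/yr

dip-slip = throw / sin(dip) = 155 / sin(71°) = 163.9 m
net slip = dip-slip / sin(rake) = 163.9 / sin(67.7°) = 177.2 m
rate = 177.2 m / 379 ka = 0.000468 m/yr = 0.468 mm/yr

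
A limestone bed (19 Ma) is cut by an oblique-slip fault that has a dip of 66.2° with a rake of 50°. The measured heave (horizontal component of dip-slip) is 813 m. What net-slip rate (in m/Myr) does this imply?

138 m/Myr

dip-slip = heave / cos(dip) = 813 / cos(66.2°) = 2015 m
net slip = dip-slip / sin(rake) = 2015 / sin(50°) = 2630 m
rate = 2630 m / 19 Ma = 0.000138 m/yr = 138 m/Myr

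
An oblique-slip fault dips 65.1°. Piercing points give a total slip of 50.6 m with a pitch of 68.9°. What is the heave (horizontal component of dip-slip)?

19.9 m

dip-slip = net slip × sin(rake) = 50.6 m × sin(68.9°) = 47.21 m
heave = dip-slip × cos(dip) = 47.21 × cos(65.1°) = 19.9 m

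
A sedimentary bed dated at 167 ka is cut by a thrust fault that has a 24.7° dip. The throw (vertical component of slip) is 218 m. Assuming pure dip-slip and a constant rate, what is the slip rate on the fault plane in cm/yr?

dip-slip = throw / sin(dip) = 218 m / sin(24.7°) = 521.7 m
rate = 521.7 m / 167 ka = 0.00312 m/yr = 0.312 cm/yr

0.312 cm/yr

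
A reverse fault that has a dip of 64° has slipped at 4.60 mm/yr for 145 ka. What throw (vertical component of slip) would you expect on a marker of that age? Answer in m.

599 m

dip-slip = rate × time = 4.60 mm/yr × 145 ka = 667 m
throw = dip-slip × sin(dip) = 667 × sin(64°) = 599 m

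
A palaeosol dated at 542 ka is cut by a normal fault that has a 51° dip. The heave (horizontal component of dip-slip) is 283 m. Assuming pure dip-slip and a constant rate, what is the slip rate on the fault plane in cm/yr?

0.0830 cm/yr

dip-slip = heave / cos(dip) = 283 m / cos(51°) = 449.7 m
rate = 449.7 m / 542 ka = 0.000830 m/yr = 0.0830 cm/yr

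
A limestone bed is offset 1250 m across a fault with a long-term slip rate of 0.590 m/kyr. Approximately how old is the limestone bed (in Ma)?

2.12 Ma

age = offset / rate = 1250 m / (0.590 m/kyr) = 2.12e+06 yr = 2.12 Ma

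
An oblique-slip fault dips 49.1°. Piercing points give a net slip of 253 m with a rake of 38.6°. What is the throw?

dip-slip = net slip × sin(rake) = 253 m × sin(38.6°) = 157.8 m
throw = dip-slip × sin(dip) = 157.8 × sin(49.1°) = 119 m

119 m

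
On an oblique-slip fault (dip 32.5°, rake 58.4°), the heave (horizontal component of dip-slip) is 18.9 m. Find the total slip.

26.3 m

dip-slip = heave / cos(dip) = 18.9 / cos(32.5°) = 22.41 m
net slip = dip-slip / sin(rake) = 22.41 / sin(58.4°) = 26.3 m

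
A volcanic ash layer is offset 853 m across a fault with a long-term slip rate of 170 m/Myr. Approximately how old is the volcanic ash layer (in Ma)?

age = offset / rate = 853 m / (170 m/Myr) = 5.02e+06 yr = 5.02 Ma

5.02 Ma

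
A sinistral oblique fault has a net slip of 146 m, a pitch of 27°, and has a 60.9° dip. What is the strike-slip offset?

130 m

strike-slip = net slip × cos(rake) = 146 m × cos(27°) = 130 m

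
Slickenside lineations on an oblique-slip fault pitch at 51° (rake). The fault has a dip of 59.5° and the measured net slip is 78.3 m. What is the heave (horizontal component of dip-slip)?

30.9 m

dip-slip = net slip × sin(rake) = 78.3 m × sin(51°) = 60.85 m
heave = dip-slip × cos(dip) = 60.85 × cos(59.5°) = 30.9 m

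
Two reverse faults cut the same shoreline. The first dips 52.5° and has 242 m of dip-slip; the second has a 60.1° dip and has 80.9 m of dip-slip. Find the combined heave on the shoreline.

188 m

heave_A = 242 × cos(52.5°) = 147.3 m
heave_B = 80.9 × cos(60.1°) = 40.33 m
total = 147.3 + 40.33 = 188 m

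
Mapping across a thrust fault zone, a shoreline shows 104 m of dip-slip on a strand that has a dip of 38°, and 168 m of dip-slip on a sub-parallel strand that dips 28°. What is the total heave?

230 m

heave_A = 104 × cos(38°) = 81.95 m
heave_B = 168 × cos(28°) = 148.3 m
total = 81.95 + 148.3 = 230 m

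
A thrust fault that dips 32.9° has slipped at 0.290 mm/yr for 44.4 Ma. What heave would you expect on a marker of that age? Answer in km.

10.8 km

dip-slip = rate × time = 0.290 mm/yr × 44.4 Ma = 12880 m
heave = dip-slip × cos(dip) = 12880 × cos(32.9°) = 10800 m = 10.8 km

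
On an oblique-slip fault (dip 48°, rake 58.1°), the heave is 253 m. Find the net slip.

dip-slip = heave / cos(dip) = 253 / cos(48°) = 378.1 m
net slip = dip-slip / sin(rake) = 378.1 / sin(58.1°) = 445 m

445 m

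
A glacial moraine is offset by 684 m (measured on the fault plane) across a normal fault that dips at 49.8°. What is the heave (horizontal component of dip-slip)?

441 m

heave = dip-slip × cos(dip) = 684 m × cos(49.8°) = 441 m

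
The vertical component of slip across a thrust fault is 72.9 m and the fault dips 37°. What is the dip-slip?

121 m

dip-slip = throw / sin(dip) = 72.9 / sin(37°) = 121 m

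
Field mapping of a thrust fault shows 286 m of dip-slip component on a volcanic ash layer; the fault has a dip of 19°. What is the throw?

throw = dip-slip × sin(dip) = 286 m × sin(19°) = 93.1 m

93.1 m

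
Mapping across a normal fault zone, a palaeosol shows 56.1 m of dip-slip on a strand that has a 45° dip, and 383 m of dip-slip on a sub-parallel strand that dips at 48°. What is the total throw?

throw_A = 56.1 × sin(45°) = 39.67 m
throw_B = 383 × sin(48°) = 284.6 m
total = 39.67 + 284.6 = 324 m

324 m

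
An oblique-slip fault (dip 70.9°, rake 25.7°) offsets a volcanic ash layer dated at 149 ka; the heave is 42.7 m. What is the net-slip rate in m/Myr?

dip-slip = heave / cos(dip) = 42.7 / cos(70.9°) = 130.5 m
net slip = dip-slip / sin(rake) = 130.5 / sin(25.7°) = 300.9 m
rate = 300.9 m / 149 ka = 0.00202 m/yr = 2020 m/Myr

2020 m/Myr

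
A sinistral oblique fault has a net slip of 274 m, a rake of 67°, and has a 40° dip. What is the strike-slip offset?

107 m

strike-slip = net slip × cos(rake) = 274 m × cos(67°) = 107 m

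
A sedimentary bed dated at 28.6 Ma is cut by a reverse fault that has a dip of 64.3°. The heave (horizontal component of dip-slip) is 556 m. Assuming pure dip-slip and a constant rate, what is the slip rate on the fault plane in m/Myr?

44.8 m/Myr

dip-slip = heave / cos(dip) = 556 m / cos(64.3°) = 1282 m
rate = 1282 m / 28.6 Ma = 0.0000448 m/yr = 44.8 m/Myr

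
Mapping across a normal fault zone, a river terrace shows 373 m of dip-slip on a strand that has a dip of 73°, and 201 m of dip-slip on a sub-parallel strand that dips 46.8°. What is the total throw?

throw_A = 373 × sin(73°) = 356.7 m
throw_B = 201 × sin(46.8°) = 146.5 m
total = 356.7 + 146.5 = 503 m

503 m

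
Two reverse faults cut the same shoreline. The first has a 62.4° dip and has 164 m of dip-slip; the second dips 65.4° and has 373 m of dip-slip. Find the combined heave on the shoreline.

heave_A = 164 × cos(62.4°) = 75.98 m
heave_B = 373 × cos(65.4°) = 155.3 m
total = 75.98 + 155.3 = 231 m

231 m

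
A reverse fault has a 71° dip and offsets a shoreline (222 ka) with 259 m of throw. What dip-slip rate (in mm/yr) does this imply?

1.23 mm/yr

dip-slip = throw / sin(dip) = 259 m / sin(71°) = 273.9 m
rate = 273.9 m / 222 ka = 0.00123 m/yr = 1.23 mm/yr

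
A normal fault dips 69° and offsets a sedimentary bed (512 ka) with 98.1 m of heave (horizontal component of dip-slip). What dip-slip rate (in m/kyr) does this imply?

dip-slip = heave / cos(dip) = 98.1 m / cos(69°) = 273.7 m
rate = 273.7 m / 512 ka = 0.000535 m/yr = 0.535 m/kyr

0.535 m/kyr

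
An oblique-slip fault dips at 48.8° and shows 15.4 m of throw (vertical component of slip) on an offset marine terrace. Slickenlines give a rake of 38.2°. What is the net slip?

dip-slip = throw / sin(dip) = 15.4 / sin(48.8°) = 20.47 m
net slip = dip-slip / sin(rake) = 20.47 / sin(38.2°) = 33.1 m

33.1 m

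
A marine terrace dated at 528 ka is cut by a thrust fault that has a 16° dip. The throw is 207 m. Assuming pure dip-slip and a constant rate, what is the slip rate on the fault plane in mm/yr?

1.42 mm/yr

dip-slip = throw / sin(dip) = 207 m / sin(16°) = 751 m
rate = 751 m / 528 ka = 0.00142 m/yr = 1.42 mm/yr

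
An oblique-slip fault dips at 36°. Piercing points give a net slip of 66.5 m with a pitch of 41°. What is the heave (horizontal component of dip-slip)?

dip-slip = net slip × sin(rake) = 66.5 m × sin(41°) = 43.63 m
heave = dip-slip × cos(dip) = 43.63 × cos(36°) = 35.3 m

35.3 m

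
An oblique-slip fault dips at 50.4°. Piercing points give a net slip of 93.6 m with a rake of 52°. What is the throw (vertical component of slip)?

dip-slip = net slip × sin(rake) = 93.6 m × sin(52°) = 73.76 m
throw = dip-slip × sin(dip) = 73.76 × sin(50.4°) = 56.8 m

56.8 m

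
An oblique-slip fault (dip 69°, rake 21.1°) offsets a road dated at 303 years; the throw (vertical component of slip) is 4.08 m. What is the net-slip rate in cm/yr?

4.01 cm/yr

dip-slip = throw / sin(dip) = 4.08 / sin(69°) = 4.370 m
net slip = dip-slip / sin(rake) = 4.370 / sin(21.1°) = 12.14 m
rate = 12.14 m / 303 years = 0.0401 m/yr = 4.01 cm/yr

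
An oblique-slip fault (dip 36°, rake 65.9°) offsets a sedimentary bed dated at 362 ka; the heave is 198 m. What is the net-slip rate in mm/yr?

dip-slip = heave / cos(dip) = 198 / cos(36°) = 244.7 m
net slip = dip-slip / sin(rake) = 244.7 / sin(65.9°) = 268.1 m
rate = 268.1 m / 362 ka = 0.000741 m/yr = 0.741 mm/yr

0.741 mm/yr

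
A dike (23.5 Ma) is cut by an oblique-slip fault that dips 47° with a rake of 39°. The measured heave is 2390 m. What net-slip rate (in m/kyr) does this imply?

0.237 m/kyr

dip-slip = heave / cos(dip) = 2390 / cos(47°) = 3504 m
net slip = dip-slip / sin(rake) = 3504 / sin(39°) = 5569 m
rate = 5569 m / 23.5 Ma = 0.000237 m/yr = 0.237 m/kyr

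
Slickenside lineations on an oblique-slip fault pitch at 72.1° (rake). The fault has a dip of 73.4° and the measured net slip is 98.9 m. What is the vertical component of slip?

90.2 m

dip-slip = net slip × sin(rake) = 98.9 m × sin(72.1°) = 94.11 m
throw = dip-slip × sin(dip) = 94.11 × sin(73.4°) = 90.2 m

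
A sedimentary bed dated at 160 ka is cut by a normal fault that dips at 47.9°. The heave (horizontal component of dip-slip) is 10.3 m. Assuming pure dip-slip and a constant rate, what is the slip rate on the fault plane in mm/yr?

0.0960 mm/yr

dip-slip = heave / cos(dip) = 10.3 m / cos(47.9°) = 15.36 m
rate = 15.36 m / 160 ka = 0.0000960 m/yr = 0.0960 mm/yr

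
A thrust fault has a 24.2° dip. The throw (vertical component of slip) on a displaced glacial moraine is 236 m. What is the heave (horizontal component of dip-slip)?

heave = throw / tan(dip) = 236 / tan(24.2°) = 525 m

525 m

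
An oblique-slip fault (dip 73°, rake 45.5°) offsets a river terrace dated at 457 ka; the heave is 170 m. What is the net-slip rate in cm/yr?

dip-slip = heave / cos(dip) = 170 / cos(73°) = 581.5 m
net slip = dip-slip / sin(rake) = 581.5 / sin(45.5°) = 815.2 m
rate = 815.2 m / 457 ka = 0.00178 m/yr = 0.178 cm/yr

0.178 cm/yr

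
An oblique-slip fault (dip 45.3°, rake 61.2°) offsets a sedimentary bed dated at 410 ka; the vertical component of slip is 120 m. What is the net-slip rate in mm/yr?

0.470 mm/yr

dip-slip = throw / sin(dip) = 120 / sin(45.3°) = 168.8 m
net slip = dip-slip / sin(rake) = 168.8 / sin(61.2°) = 192.7 m
rate = 192.7 m / 410 ka = 0.000470 m/yr = 0.470 mm/yr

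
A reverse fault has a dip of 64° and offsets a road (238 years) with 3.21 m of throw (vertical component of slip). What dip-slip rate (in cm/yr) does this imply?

1.50 cm/yr

dip-slip = throw / sin(dip) = 3.21 m / sin(64°) = 3.571 m
rate = 3.571 m / 238 years = 0.0150 m/yr = 1.50 cm/yr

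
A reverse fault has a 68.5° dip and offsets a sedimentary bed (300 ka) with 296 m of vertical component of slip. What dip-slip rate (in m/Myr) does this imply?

1060 m/Myr

dip-slip = throw / sin(dip) = 296 m / sin(68.5°) = 318.1 m
rate = 318.1 m / 300 ka = 0.00106 m/yr = 1060 m/Myr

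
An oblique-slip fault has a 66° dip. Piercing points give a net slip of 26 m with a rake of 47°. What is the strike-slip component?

17.7 m

strike-slip = net slip × cos(rake) = 26 m × cos(47°) = 17.7 m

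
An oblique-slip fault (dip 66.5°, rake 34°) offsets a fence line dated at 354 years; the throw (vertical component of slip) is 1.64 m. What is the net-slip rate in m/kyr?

dip-slip = throw / sin(dip) = 1.64 / sin(66.5°) = 1.788 m
net slip = dip-slip / sin(rake) = 1.788 / sin(34°) = 3.198 m
rate = 3.198 m / 354 years = 0.00903 m/yr = 9.03 m/kyr

9.03 m/kyr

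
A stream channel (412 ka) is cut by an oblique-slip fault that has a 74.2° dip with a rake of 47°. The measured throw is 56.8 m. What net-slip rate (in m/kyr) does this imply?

0.196 m/kyr

dip-slip = throw / sin(dip) = 56.8 / sin(74.2°) = 59.03 m
net slip = dip-slip / sin(rake) = 59.03 / sin(47°) = 80.71 m
rate = 80.71 m / 412 ka = 0.000196 m/yr = 0.196 m/kyr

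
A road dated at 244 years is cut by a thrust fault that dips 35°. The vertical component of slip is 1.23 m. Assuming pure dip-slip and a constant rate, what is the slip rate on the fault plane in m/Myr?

8790 m/Myr

dip-slip = throw / sin(dip) = 1.23 m / sin(35°) = 2.144 m
rate = 2.144 m / 244 years = 0.00879 m/yr = 8790 m/Myr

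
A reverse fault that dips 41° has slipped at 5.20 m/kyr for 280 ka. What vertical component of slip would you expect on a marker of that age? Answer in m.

dip-slip = rate × time = 5.20 m/kyr × 280 ka = 1456 m
throw = dip-slip × sin(dip) = 1456 × sin(41°) = 955 m

955 m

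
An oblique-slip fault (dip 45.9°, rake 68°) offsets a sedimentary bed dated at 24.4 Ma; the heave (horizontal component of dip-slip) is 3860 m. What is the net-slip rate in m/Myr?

dip-slip = heave / cos(dip) = 3860 / cos(45.9°) = 5547 m
net slip = dip-slip / sin(rake) = 5547 / sin(68°) = 5982 m
rate = 5982 m / 24.4 Ma = 0.000245 m/yr = 245 m/Myr

245 m/Myr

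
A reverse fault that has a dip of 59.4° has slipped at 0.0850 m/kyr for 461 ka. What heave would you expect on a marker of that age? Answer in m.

19.9 m

dip-slip = rate × time = 0.0850 m/kyr × 461 ka = 39.19 m
heave = dip-slip × cos(dip) = 39.19 × cos(59.4°) = 19.9 m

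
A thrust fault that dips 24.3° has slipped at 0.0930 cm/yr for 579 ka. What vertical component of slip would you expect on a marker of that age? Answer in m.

222 m

dip-slip = rate × time = 0.0930 cm/yr × 579 ka = 538.5 m
throw = dip-slip × sin(dip) = 538.5 × sin(24.3°) = 222 m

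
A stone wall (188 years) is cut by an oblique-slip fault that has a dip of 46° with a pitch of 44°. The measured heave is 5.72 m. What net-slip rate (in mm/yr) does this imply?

63.1 mm/yr

dip-slip = heave / cos(dip) = 5.72 / cos(46°) = 8.234 m
net slip = dip-slip / sin(rake) = 8.234 / sin(44°) = 11.85 m
rate = 11.85 m / 188 years = 0.0631 m/yr = 63.1 mm/yr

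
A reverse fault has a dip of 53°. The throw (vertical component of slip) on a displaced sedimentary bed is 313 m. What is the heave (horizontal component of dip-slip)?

heave = throw / tan(dip) = 313 / tan(53°) = 236 m

236 m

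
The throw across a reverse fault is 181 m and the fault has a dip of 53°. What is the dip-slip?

dip-slip = throw / sin(dip) = 181 / sin(53°) = 227 m

227 m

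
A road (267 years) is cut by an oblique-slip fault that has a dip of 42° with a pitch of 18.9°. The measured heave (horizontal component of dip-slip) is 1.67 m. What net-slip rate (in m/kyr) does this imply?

dip-slip = heave / cos(dip) = 1.67 / cos(42°) = 2.247 m
net slip = dip-slip / sin(rake) = 2.247 / sin(18.9°) = 6.938 m
rate = 6.938 m / 267 years = 0.0260 m/yr = 26 m/kyr

26 m/kyr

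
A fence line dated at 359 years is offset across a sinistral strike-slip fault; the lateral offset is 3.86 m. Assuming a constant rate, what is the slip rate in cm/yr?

1.08 cm/yr

rate = 3.86 m / 359 years = 0.0108 m/yr = 1.08 cm/yr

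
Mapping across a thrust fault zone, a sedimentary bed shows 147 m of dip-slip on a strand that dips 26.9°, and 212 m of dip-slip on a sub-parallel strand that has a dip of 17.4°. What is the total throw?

throw_A = 147 × sin(26.9°) = 66.51 m
throw_B = 212 × sin(17.4°) = 63.40 m
total = 66.51 + 63.40 = 130 m

130 m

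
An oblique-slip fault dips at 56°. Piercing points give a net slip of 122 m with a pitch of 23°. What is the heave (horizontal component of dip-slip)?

26.7 m

dip-slip = net slip × sin(rake) = 122 m × sin(23°) = 47.67 m
heave = dip-slip × cos(dip) = 47.67 × cos(56°) = 26.7 m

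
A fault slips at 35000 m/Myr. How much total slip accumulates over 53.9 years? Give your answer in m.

1.89 m

slip = rate × time = 35000 m/Myr × 53.9 years = 1.89 m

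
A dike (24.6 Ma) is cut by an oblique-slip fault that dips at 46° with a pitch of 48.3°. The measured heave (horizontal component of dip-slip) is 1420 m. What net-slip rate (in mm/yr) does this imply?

dip-slip = heave / cos(dip) = 1420 / cos(46°) = 2044 m
net slip = dip-slip / sin(rake) = 2044 / sin(48.3°) = 2738 m
rate = 2738 m / 24.6 Ma = 0.000111 m/yr = 0.111 mm/yr

0.111 mm/yr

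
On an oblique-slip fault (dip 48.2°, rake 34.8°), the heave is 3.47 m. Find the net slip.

dip-slip = heave / cos(dip) = 3.47 / cos(48.2°) = 5.206 m
net slip = dip-slip / sin(rake) = 5.206 / sin(34.8°) = 9.12 m

9.12 m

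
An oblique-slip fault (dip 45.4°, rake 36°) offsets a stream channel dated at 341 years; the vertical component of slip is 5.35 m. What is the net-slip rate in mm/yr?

37.5 mm/yr

dip-slip = throw / sin(dip) = 5.35 / sin(45.4°) = 7.514 m
net slip = dip-slip / sin(rake) = 7.514 / sin(36°) = 12.78 m
rate = 12.78 m / 341 years = 0.0375 m/yr = 37.5 mm/yr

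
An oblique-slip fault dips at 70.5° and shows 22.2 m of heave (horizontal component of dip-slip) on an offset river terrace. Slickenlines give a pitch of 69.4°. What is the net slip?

71 m

dip-slip = heave / cos(dip) = 22.2 / cos(70.5°) = 66.51 m
net slip = dip-slip / sin(rake) = 66.51 / sin(69.4°) = 71 m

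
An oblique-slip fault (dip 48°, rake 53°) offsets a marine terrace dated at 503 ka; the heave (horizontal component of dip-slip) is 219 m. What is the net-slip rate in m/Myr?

815 m/Myr

dip-slip = heave / cos(dip) = 219 / cos(48°) = 327.3 m
net slip = dip-slip / sin(rake) = 327.3 / sin(53°) = 409.8 m
rate = 409.8 m / 503 ka = 0.000815 m/yr = 815 m/Myr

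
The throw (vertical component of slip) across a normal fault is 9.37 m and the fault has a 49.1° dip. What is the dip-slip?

12.4 m

dip-slip = throw / sin(dip) = 9.37 / sin(49.1°) = 12.4 m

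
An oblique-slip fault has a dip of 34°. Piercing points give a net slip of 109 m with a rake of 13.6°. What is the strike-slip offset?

106 m

strike-slip = net slip × cos(rake) = 109 m × cos(13.6°) = 106 m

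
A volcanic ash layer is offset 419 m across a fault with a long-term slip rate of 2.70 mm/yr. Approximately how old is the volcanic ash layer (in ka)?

155 ka

age = offset / rate = 419 m / (2.70 mm/yr) = 155000 yr = 155 ka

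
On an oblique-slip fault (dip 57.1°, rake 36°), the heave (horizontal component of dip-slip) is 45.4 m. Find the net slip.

dip-slip = heave / cos(dip) = 45.4 / cos(57.1°) = 83.58 m
net slip = dip-slip / sin(rake) = 83.58 / sin(36°) = 142 m

142 m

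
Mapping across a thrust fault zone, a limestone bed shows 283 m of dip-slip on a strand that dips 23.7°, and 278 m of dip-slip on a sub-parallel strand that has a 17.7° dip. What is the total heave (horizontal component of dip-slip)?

524 m

heave_A = 283 × cos(23.7°) = 259.1 m
heave_B = 278 × cos(17.7°) = 264.8 m
total = 259.1 + 264.8 = 524 m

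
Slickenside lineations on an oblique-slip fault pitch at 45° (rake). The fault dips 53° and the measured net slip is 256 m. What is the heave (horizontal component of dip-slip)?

109 m

dip-slip = net slip × sin(rake) = 256 m × sin(45°) = 181 m
heave = dip-slip × cos(dip) = 181 × cos(53°) = 109 m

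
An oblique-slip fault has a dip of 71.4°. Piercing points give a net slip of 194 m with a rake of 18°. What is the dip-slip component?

dip-slip = net slip × sin(rake) = 194 m × sin(18°) = 59.9 m

59.9 m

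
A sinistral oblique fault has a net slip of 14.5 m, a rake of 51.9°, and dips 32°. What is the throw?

dip-slip = net slip × sin(rake) = 14.5 m × sin(51.9°) = 11.41 m
throw = dip-slip × sin(dip) = 11.41 × sin(32°) = 6.05 m

6.05 m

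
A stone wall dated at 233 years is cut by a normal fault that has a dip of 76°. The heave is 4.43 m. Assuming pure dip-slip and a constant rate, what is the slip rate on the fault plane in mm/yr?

dip-slip = heave / cos(dip) = 4.43 m / cos(76°) = 18.31 m
rate = 18.31 m / 233 years = 0.0786 m/yr = 78.6 mm/yr

78.6 mm/yr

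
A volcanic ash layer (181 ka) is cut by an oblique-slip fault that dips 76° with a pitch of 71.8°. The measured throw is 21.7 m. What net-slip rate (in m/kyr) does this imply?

0.130 m/kyr

dip-slip = throw / sin(dip) = 21.7 / sin(76°) = 22.36 m
net slip = dip-slip / sin(rake) = 22.36 / sin(71.8°) = 23.54 m
rate = 23.54 m / 181 ka = 0.000130 m/yr = 0.130 m/kyr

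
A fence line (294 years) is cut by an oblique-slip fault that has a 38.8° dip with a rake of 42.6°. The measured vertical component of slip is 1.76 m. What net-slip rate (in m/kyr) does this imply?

dip-slip = throw / sin(dip) = 1.76 / sin(38.8°) = 2.809 m
net slip = dip-slip / sin(rake) = 2.809 / sin(42.6°) = 4.150 m
rate = 4.150 m / 294 years = 0.0141 m/yr = 14.1 m/kyr

14.1 m/kyr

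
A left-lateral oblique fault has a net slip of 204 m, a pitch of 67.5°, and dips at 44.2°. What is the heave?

dip-slip = net slip × sin(rake) = 204 m × sin(67.5°) = 188.5 m
heave = dip-slip × cos(dip) = 188.5 × cos(44.2°) = 135 m

135 m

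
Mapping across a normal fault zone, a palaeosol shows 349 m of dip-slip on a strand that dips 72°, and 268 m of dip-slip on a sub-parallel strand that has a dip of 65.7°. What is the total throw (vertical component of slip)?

576 m

throw_A = 349 × sin(72°) = 331.9 m
throw_B = 268 × sin(65.7°) = 244.3 m
total = 331.9 + 244.3 = 576 m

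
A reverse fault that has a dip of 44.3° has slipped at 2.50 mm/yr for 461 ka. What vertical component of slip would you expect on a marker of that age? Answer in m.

dip-slip = rate × time = 2.50 mm/yr × 461 ka = 1152 m
throw = dip-slip × sin(dip) = 1152 × sin(44.3°) = 805 m

805 m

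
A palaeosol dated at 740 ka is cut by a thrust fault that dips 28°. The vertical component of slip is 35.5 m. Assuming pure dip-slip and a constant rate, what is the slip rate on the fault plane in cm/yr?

0.0102 cm/yr

dip-slip = throw / sin(dip) = 35.5 m / sin(28°) = 75.62 m
rate = 75.62 m / 740 ka = 0.000102 m/yr = 0.0102 cm/yr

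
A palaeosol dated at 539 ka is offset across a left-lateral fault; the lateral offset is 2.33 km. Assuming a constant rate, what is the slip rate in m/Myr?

4320 m/Myr

rate = 2.33 km / 539 ka = 0.00432 m/yr = 4320 m/Myr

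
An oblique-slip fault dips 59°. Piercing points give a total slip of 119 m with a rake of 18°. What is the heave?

18.9 m

dip-slip = net slip × sin(rake) = 119 m × sin(18°) = 36.77 m
heave = dip-slip × cos(dip) = 36.77 × cos(59°) = 18.9 m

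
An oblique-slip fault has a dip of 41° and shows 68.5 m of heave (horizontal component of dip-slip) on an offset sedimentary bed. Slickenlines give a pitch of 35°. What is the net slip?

dip-slip = heave / cos(dip) = 68.5 / cos(41°) = 90.76 m
net slip = dip-slip / sin(rake) = 90.76 / sin(35°) = 158 m

158 m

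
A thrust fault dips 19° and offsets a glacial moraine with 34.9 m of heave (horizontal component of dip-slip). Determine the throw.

12 m

throw = heave × tan(dip) = 34.9 × tan(19°) = 12 m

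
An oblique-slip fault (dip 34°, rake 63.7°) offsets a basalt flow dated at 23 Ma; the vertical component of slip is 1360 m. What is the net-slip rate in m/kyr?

dip-slip = throw / sin(dip) = 1360 / sin(34°) = 2432 m
net slip = dip-slip / sin(rake) = 2432 / sin(63.7°) = 2713 m
rate = 2713 m / 23 Ma = 0.000118 m/yr = 0.118 m/kyr

0.118 m/kyr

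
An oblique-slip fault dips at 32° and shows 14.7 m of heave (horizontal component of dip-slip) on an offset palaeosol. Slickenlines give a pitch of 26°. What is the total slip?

dip-slip = heave / cos(dip) = 14.7 / cos(32°) = 17.33 m
net slip = dip-slip / sin(rake) = 17.33 / sin(26°) = 39.5 m

39.5 m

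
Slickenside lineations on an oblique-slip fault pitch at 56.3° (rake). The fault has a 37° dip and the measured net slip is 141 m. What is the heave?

93.7 m

dip-slip = net slip × sin(rake) = 141 m × sin(56.3°) = 117.3 m
heave = dip-slip × cos(dip) = 117.3 × cos(37°) = 93.7 m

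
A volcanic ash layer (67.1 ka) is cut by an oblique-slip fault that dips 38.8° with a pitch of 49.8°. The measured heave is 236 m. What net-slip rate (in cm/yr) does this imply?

0.591 cm/yr

dip-slip = heave / cos(dip) = 236 / cos(38.8°) = 302.8 m
net slip = dip-slip / sin(rake) = 302.8 / sin(49.8°) = 396.5 m
rate = 396.5 m / 67.1 ka = 0.00591 m/yr = 0.591 cm/yr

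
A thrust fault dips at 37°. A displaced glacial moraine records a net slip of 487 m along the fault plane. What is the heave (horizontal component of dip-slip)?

heave = dip-slip × cos(dip) = 487 m × cos(37°) = 389 m

389 m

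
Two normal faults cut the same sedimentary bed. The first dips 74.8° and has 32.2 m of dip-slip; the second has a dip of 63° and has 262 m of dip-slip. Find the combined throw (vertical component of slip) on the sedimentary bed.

throw_A = 32.2 × sin(74.8°) = 31.07 m
throw_B = 262 × sin(63°) = 233.4 m
total = 31.07 + 233.4 = 265 m

265 m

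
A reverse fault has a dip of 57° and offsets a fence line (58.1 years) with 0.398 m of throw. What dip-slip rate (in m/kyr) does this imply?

dip-slip = throw / sin(dip) = 0.398 m / sin(57°) = 0.4746 m
rate = 0.4746 m / 58.1 years = 0.00817 m/yr = 8.17 m/kyr

8.17 m/kyr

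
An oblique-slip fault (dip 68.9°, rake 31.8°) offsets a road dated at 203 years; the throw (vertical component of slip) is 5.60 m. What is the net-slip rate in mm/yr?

56.1 mm/yr

dip-slip = throw / sin(dip) = 5.60 / sin(68.9°) = 6.002 m
net slip = dip-slip / sin(rake) = 6.002 / sin(31.8°) = 11.39 m
rate = 11.39 m / 203 years = 0.0561 m/yr = 56.1 mm/yr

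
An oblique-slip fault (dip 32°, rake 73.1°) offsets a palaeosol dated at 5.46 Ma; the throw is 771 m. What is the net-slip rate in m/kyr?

0.278 m/kyr

dip-slip = throw / sin(dip) = 771 / sin(32°) = 1455 m
net slip = dip-slip / sin(rake) = 1455 / sin(73.1°) = 1521 m
rate = 1521 m / 5.46 Ma = 0.000278 m/yr = 0.278 m/kyr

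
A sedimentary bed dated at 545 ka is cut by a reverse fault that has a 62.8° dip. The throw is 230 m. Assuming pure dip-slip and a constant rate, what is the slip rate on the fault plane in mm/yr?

dip-slip = throw / sin(dip) = 230 m / sin(62.8°) = 258.6 m
rate = 258.6 m / 545 ka = 0.000474 m/yr = 0.474 mm/yr

0.474 mm/yr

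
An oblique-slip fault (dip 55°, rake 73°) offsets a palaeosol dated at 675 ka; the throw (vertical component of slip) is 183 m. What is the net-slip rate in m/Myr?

dip-slip = throw / sin(dip) = 183 / sin(55°) = 223.4 m
net slip = dip-slip / sin(rake) = 223.4 / sin(73°) = 233.6 m
rate = 233.6 m / 675 ka = 0.000346 m/yr = 346 m/Myr

346 m/Myr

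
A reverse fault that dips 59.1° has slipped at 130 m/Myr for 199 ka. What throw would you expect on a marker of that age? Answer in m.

dip-slip = rate × time = 130 m/Myr × 199 ka = 25.87 m
throw = dip-slip × sin(dip) = 25.87 × sin(59.1°) = 22.2 m

22.2 m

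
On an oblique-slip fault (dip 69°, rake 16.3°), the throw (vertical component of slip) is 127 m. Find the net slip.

485 m

dip-slip = throw / sin(dip) = 127 / sin(69°) = 136 m
net slip = dip-slip / sin(rake) = 136 / sin(16.3°) = 485 m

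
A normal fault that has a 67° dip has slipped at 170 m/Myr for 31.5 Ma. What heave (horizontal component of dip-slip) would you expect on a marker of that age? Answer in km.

2.09 km

dip-slip = rate × time = 170 m/Myr × 31.5 Ma = 5355 m
heave = dip-slip × cos(dip) = 5355 × cos(67°) = 2090 m = 2.09 km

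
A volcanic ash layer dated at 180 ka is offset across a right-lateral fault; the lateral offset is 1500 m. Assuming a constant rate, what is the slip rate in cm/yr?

0.833 cm/yr

rate = 1500 m / 180 ka = 0.00833 m/yr = 0.833 cm/yr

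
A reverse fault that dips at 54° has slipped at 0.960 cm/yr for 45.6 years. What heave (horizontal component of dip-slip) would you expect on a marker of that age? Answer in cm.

25.7 cm

dip-slip = rate × time = 0.960 cm/yr × 45.6 years = 0.4378 m
heave = dip-slip × cos(dip) = 0.4378 × cos(54°) = 0.257 m = 25.7 cm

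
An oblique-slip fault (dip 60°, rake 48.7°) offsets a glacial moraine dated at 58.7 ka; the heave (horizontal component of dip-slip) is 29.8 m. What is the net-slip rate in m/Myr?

1350 m/Myr

dip-slip = heave / cos(dip) = 29.8 / cos(60°) = 59.60 m
net slip = dip-slip / sin(rake) = 59.60 / sin(48.7°) = 79.33 m
rate = 79.33 m / 58.7 ka = 0.00135 m/yr = 1350 m/Myr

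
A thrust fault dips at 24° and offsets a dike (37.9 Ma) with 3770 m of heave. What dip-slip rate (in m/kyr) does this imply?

dip-slip = heave / cos(dip) = 3770 m / cos(24°) = 4127 m
rate = 4127 m / 37.9 Ma = 0.000109 m/yr = 0.109 m/kyr

0.109 m/kyr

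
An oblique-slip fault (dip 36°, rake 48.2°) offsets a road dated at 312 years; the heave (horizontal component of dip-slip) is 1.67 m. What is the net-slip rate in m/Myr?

dip-slip = heave / cos(dip) = 1.67 / cos(36°) = 2.064 m
net slip = dip-slip / sin(rake) = 2.064 / sin(48.2°) = 2.769 m
rate = 2.769 m / 312 years = 0.00888 m/yr = 8880 m/Myr

8880 m/Myr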